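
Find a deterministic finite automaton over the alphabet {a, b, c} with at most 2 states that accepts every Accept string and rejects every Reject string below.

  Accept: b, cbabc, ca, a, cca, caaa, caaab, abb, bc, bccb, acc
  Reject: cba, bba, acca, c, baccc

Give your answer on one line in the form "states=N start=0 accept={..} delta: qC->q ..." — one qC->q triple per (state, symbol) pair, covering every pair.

states=2 start=0 accept={1} delta: 0a->1 0b->1 0c->0 1a->0 1b->1 1c->1

Fold the examples into a partial DFA from state 0: repeatedly fix the first undefined (state, symbol) met by the shortest-then-alphabetical prefix, trying targets in increasing order and rejecting any under which an Accept and a Reject string meet in one state with the same remainder; add a state when all current targets are rejected. Accepting states are where Accept strings end.
a: 0a undefined. 0a->0: no, cca/acca meet in 0 with "cca" left. Open state 1: 0a->1.
b: 0b undefined. 0b->0: no, a/bba meet in 1. 0b->1: ok.
c: 0c undefined. 0c->0: ok.
ab: 1b undefined. 1b->0: no, b/bba meet in 1. 1b->1: ok.
ac: 1c undefined. 1c->0: no, b/acca meet in 1. 1c->1: ok.
ba: 1a undefined. 1a->0: ok.
All examples now run through 2 states with every (state, symbol) defined. Accept strings end in {1}, Reject strings end in {0}; accept={1}.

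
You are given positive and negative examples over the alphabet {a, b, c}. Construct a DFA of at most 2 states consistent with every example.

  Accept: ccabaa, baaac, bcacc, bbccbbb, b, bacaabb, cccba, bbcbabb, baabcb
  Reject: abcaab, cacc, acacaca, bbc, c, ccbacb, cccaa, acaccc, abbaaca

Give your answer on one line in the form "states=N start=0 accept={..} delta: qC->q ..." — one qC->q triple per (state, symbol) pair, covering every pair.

Fold the examples into a partial DFA from state 0: repeatedly fix the first undefined (state, symbol) met by the shortest-then-alphabetical prefix, trying targets in increasing order and rejecting any under which an Accept and a Reject string meet in one state with the same remainder; add a state when all current targets are rejected. Accepting states are where Accept strings end.
a: 0a undefined. 0a->0: ok.
b: 0b undefined. 0b->0: no, baaac/bbc meet in 0 with "c" left. Open state 1: 0b->1.
c: 0c undefined. 0c->0: ok.
ba: 1a undefined. 1a->0: no, ccabaa/cacc meet in 0. 1a->1: ok.
bb: 1b undefined. 1b->0: ok.
bc: 1c undefined. 1c->0: no, ccabaa/abcaab meet in 1. 1c->1: ok.
All examples now run through 2 states with every (state, symbol) defined. Accept strings end in {1}, Reject strings end in {0}; accept={1}.

states=2 start=0 accept={1} delta: 0a->0 0b->1 0c->0 1a->1 1b->0 1c->1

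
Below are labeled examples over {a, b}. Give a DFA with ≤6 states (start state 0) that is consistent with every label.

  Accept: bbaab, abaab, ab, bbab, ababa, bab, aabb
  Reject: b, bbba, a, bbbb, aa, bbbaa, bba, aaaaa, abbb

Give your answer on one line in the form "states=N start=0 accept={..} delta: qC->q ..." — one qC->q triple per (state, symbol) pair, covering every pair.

Grow the machine one transition at a time. Run the examples from 0; the earliest place one falls off (shortest prefix, ties alphabetical) gets sent to the lowest-numbered state that keeps every Accept/Reject pair distinguishable — a pair clashes when both reach the same state with identical unread suffix — and to a fresh state only if none does.
a: 0a undefined. 0a->0: no, ab/b meet in 0 with "b" left. Open state 1: 0a->1.
b: 0b undefined. 0b->0: ok.
aa: 1a undefined. 1a->0: no, bbaab/b meet in 0. 1a->1: ok.
ab: 1b undefined. 1b->0: no, bbaab/b meet in 0. 1b->1: no, bbaab/bbba meet in 1. Open state 2: 1b->2.
aba: 2a undefined. 2a->0: no, ababa/bbba meet in 1. 2a->1: no, ababa/bbba meet in 1. 2a->2: ok.
abb: 2b undefined. 2b->0: no, abaab/b meet in 0. 2b->1: no, bbaab/abbb meet in 2. 2b->2: no, bbaab/abbb meet in 2. Open state 3: 2b->3.
abbb: 3b undefined. 3b->0: ok.
ababa: 3a undefined. 3a->0: no, ababa/b meet in 0. 3a->1: no, ababa/bbba meet in 1. 3a->2: ok.
All examples now run through 4 states with every (state, symbol) defined. Accept strings end in {2,3}, Reject strings end in {0,1}; accept={2,3}.

states=4 start=0 accept={2,3} delta: 0a->1 0b->0 1a->1 1b->2 2a->2 2b->3 3a->2 3b->0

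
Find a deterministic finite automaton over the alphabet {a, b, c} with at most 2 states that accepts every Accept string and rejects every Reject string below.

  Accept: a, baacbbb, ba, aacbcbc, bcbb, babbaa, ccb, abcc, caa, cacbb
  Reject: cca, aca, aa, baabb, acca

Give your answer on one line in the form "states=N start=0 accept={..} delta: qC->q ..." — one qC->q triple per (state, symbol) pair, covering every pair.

State merging on the prefix tree: take the shortest (then alphabetical) example prefix whose next move is undefined and point that move at state 0, else 1, else 2, ...; a target is out if some Accept/Reject pair would then sit in one state with the same input left (inseparable). If every existing state is out, open a new one.
a: 0a undefined. 0a->0: no, a/aa meet in 0. Open state 1: 0a->1.
b: 0b undefined. 0b->0: ok.
c: 0c undefined. 0c->0: no, a/cca meet in 1. 0c->1: ok.
aa: 1a undefined. 1a->0: ok.
ab: 1b undefined. 1b->0: no, baacbbb/aa meet in 0. 1b->1: ok.
ac: 1c undefined. 1c->0: no, a/cca meet in 1. 1c->1: ok.
All examples now run through 2 states with every (state, symbol) defined. Accept strings end in {1}, Reject strings end in {0}; accept={1}.

states=2 start=0 accept={1} delta: 0a->1 0b->0 0c->1 1a->0 1b->1 1c->1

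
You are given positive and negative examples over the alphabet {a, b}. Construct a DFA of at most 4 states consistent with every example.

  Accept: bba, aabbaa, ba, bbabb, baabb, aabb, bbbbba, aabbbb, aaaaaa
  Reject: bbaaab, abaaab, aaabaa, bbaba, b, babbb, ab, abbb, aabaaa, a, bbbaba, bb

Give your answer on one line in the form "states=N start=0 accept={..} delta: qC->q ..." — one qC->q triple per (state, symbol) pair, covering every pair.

Grow the machine one transition at a time. Run the examples from 0; the earliest place one falls off (shortest prefix, ties alphabetical) gets sent to the lowest-numbered state that keeps every Accept/Reject pair distinguishable — a pair clashes when both reach the same state with identical unread suffix — and to a fresh state only if none does.
a: 0a undefined. 0a->0: no, aabb/bb meet in 0 with "bb" left. Open state 1: 0a->1.
b: 0b undefined. 0b->0: no, bba/a meet in 1. 0b->1: ok.
aa: 1a undefined. 1a->0: no, aabbaa/aaabaa meet in 1 with "baa" left. 1a->1: no, ba/b meet in 1. Open state 2: 1a->2.
ab: 1b undefined. 1b->0: no, bba/bbaba meet in 1. 1b->1: ok.
aaa: 2a undefined. 2a->0: no, baabb/bbaaab meet in 1. 2a->1: no, baabb/aaabaa meet in 1. 2a->2: ok.
aab: 2b undefined. 2b->0: no, bba/aaabaa meet in 2. 2b->1: no, bba/aaabaa meet in 2. 2b->2: no, bba/bbaaab meet in 2. Open state 3: 2b->3.
aaba: 3a undefined. 3a->0: no, bba/aabaaa meet in 2. 3a->1: no, bba/aaabaa meet in 2. 3a->2: no, bba/aaabaa meet in 2. 3a->3: ok.
aabb: 3b undefined. 3b->0: no, aabbbb/b meet in 1. 3b->1: no, bbabb/b meet in 1. 3b->2: ok.
All examples now run through 4 states with every (state, symbol) defined. Accept strings end in {2}, Reject strings end in {1,3}; accept={2}.

states=4 start=0 accept={2} delta: 0a->1 0b->1 1a->2 1b->1 2a->2 2b->3 3a->3 3b->2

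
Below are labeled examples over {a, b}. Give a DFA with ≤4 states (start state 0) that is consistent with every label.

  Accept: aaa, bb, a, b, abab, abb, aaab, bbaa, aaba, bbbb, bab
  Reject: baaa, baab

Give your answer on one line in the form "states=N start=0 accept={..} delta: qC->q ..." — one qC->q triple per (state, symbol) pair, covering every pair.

states=4 start=0 accept={0,1,2} delta: 0a->0 0b->1 1a->2 1b->0 2a->3 2b->0 3a->3 3b->3

State merging on the prefix tree: take the shortest (then alphabetical) example prefix whose next move is undefined and point that move at state 0, else 1, else 2, ...; a target is out if some Accept/Reject pair would then sit in one state with the same input left (inseparable). If every existing state is out, open a new one.
a: 0a undefined. 0a->0: ok.
b: 0b undefined. 0b->0: no, aaa/baaa meet in 0. Open state 1: 0b->1.
ba: 1a undefined. 1a->0: no, aaa/baaa meet in 0. 1a->1: no, bb/baab meet in 1 with "b" left. Open state 2: 1a->2.
bb: 1b undefined. 1b->0: ok.
baa: 2a undefined. 2a->0: no, aaa/baaa meet in 0. 2a->1: no, aaa/baab meet in 0. 2a->2: no, abab/baab meet in 2 with "b" left. Open state 3: 2a->3.
bab: 2b undefined. 2b->0: ok.
baaa: 3a undefined. 3a->0: no, aaa/baaa meet in 0. 3a->1: no, b/baaa meet in 1. 3a->2: no, aaba/baaa meet in 2. 3a->3: ok.
baab: 3b undefined. 3b->0: no, aaa/baab meet in 0. 3b->1: no, b/baab meet in 1. 3b->2: no, aaba/baab meet in 2. 3b->3: ok.
All examples now run through 4 states with every (state, symbol) defined. Accept strings end in {0,1,2}, Reject strings end in {3}; accept={0,1,2}.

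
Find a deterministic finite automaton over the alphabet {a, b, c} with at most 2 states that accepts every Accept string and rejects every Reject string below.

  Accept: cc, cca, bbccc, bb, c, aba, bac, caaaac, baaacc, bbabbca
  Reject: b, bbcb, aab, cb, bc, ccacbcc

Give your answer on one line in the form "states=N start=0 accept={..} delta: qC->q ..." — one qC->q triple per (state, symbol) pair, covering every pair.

Grow the machine one transition at a time. Run the examples from 0; the earliest place one falls off (shortest prefix, ties alphabetical) gets sent to the lowest-numbered state that keeps every Accept/Reject pair distinguishable — a pair clashes when both reach the same state with identical unread suffix — and to a fresh state only if none does.
a: 0a undefined. 0a->0: ok.
b: 0b undefined. 0b->0: no, bb/b meet in 0. Open state 1: 0b->1.
c: 0c undefined. 0c->0: ok.
ba: 1a undefined. 1a->0: ok.
bb: 1b undefined. 1b->0: ok.
bc: 1c undefined. 1c->0: no, cc/bc meet in 0. 1c->1: ok.
All examples now run through 2 states with every (state, symbol) defined. Accept strings end in {0}, Reject strings end in {1}; accept={0}.

states=2 start=0 accept={0} delta: 0a->0 0b->1 0c->0 1a->0 1b->0 1c->1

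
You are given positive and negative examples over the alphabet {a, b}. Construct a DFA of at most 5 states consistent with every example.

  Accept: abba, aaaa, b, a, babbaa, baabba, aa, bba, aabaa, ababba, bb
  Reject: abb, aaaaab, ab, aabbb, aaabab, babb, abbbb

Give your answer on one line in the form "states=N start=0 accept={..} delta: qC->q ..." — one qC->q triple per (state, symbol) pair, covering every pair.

states=3 start=0 accept={0,1} delta: 0a->1 0b->0 1a->1 1b->2 2a->1 2b->2

Fold the examples into a partial DFA from state 0: repeatedly fix the first undefined (state, symbol) met by the shortest-then-alphabetical prefix, trying targets in increasing order and rejecting any under which an Accept and a Reject string meet in one state with the same remainder; add a state when all current targets are rejected. Accepting states are where Accept strings end.
a: 0a undefined. 0a->0: no, b/aaaaab meet in 0 with "b" left. Open state 1: 0a->1.
b: 0b undefined. 0b->0: ok.
aa: 1a undefined. 1a->0: no, aaaa/aabbb meet in 0. 1a->1: ok.
ab: 1b undefined. 1b->0: no, b/abb meet in 0. 1b->1: no, abba/abb meet in 1. Open state 2: 1b->2.
aba: 2a undefined. 2a->0: no, b/aaabab meet in 0. 2a->1: ok.
abb: 2b undefined. 2b->0: no, b/abb meet in 0. 2b->1: no, abba/abb meet in 1. 2b->2: ok.
All examples now run through 3 states with every (state, symbol) defined. Accept strings end in {0,1}, Reject strings end in {2}; accept={0,1}.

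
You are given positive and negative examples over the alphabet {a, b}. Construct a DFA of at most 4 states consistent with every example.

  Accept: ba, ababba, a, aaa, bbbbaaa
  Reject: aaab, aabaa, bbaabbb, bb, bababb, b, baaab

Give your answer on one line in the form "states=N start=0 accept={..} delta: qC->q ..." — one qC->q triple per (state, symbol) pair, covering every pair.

Fold the examples into a partial DFA from state 0: repeatedly fix the first undefined (state, symbol) met by the shortest-then-alphabetical prefix, trying targets in increasing order and rejecting any under which an Accept and a Reject string meet in one state with the same remainder; add a state when all current targets are rejected. Accepting states are where Accept strings end.
a: 0a undefined. 0a->0: ok.
b: 0b undefined. 0b->0: no, ba/aaab meet in 0. Open state 1: 0b->1.
ba: 1a undefined. 1a->0: no, ba/aabaa meet in 0. 1a->1: no, ba/aaab meet in 1. Open state 2: 1a->2.
bb: 1b undefined. 1b->0: no, a/bb meet in 0. 1b->1: ok.
baa: 2a undefined. 2a->0: no, a/aabaa meet in 0. 2a->1: ok.
bab: 2b undefined. 2b->0: no, a/baaab meet in 0. 2b->1: ok.
All examples now run through 3 states with every (state, symbol) defined. Accept strings end in {0,2}, Reject strings end in {1}; accept={0,2}.

states=3 start=0 accept={0,2} delta: 0a->0 0b->1 1a->2 1b->1 2a->1 2b->1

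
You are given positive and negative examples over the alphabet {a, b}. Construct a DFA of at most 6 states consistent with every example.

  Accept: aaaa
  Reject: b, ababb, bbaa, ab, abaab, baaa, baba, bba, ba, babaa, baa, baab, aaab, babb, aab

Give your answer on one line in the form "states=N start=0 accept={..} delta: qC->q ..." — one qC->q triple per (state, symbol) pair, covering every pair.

states=2 start=0 accept={0} delta: 0a->0 0b->1 1a->1 1b->1

Grow the machine one transition at a time. Run the examples from 0; the earliest place one falls off (shortest prefix, ties alphabetical) gets sent to the lowest-numbered state that keeps every Accept/Reject pair distinguishable — a pair clashes when both reach the same state with identical unread suffix — and to a fresh state only if none does.
a: 0a undefined. 0a->0: ok.
b: 0b undefined. 0b->0: no, aaaa/b meet in 0. Open state 1: 0b->1.
ba: 1a undefined. 1a->0: no, aaaa/baaa meet in 0. 1a->1: ok.
bb: 1b undefined. 1b->0: no, aaaa/bbaa meet in 0. 1b->1: ok.
All examples now run through 2 states with every (state, symbol) defined. Accept strings end in {0}, Reject strings end in {1}; accept={0}.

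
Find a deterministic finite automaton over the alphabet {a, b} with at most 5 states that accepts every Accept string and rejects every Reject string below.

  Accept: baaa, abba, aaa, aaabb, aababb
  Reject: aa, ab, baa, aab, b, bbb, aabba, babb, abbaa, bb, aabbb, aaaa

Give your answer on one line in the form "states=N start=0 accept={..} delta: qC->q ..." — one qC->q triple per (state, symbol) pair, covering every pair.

Grow the machine one transition at a time. Run the examples from 0; the earliest place one falls off (shortest prefix, ties alphabetical) gets sent to the lowest-numbered state that keeps every Accept/Reject pair distinguishable — a pair clashes when both reach the same state with identical unread suffix — and to a fresh state only if none does.
a: 0a undefined. 0a->0: no, abba/aabba meet in 0 with "bba" left. Open state 1: 0a->1.
b: 0b undefined. 0b->0: ok.
aa: 1a undefined. 1a->0: no, baaa/aabba meet in 1. 1a->1: no, baaa/aa meet in 1. Open state 2: 1a->2.
ab: 1b undefined. 1b->0: ok.
aaa: 2a undefined. 2a->0: no, baaa/ab meet in 0. 2a->1: no, aaabb/ab meet in 0. 2a->2: no, baaa/aa meet in 2. Open state 3: 2a->3.
aab: 2b undefined. 2b->0: no, abba/aabba meet in 1. 2b->1: no, abba/aab meet in 1. 2b->2: no, baaa/aabba meet in 3. 2b->3: no, baaa/aab meet in 3. Open state 4: 2b->4.
aaaa: 3a undefined. 3a->0: ok.
aaab: 3b undefined. 3b->0: no, aaabb/ab meet in 0. 3b->1: no, aaabb/ab meet in 0. 3b->2: no, aaabb/aab meet in 4. 3b->3: ok.
aaba: 4a undefined. 4a->0: no, aababb/ab meet in 0. 4a->1: no, aababb/ab meet in 0. 4a->2: ok.
aabb: 4b undefined. 4b->0: no, abba/aabba meet in 1. 4b->1: ok.
All examples now run through 5 states with every (state, symbol) defined. Accept strings end in {1,3}, Reject strings end in {0,2,4}; accept={1,3}.

states=5 start=0 accept={1,3} delta: 0a->1 0b->0 1a->2 1b->0 2a->3 2b->4 3a->0 3b->3 4a->2 4b->1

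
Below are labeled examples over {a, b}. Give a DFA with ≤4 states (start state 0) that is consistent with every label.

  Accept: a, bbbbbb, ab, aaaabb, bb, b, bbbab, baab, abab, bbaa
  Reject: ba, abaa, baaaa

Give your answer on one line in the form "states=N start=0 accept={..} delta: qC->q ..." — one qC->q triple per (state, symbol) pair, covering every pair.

states=3 start=0 accept={0,1} delta: 0a->0 0b->1 1a->2 1b->0 2a->2 2b->0

Fold the examples into a partial DFA from state 0: repeatedly fix the first undefined (state, symbol) met by the shortest-then-alphabetical prefix, trying targets in increasing order and rejecting any under which an Accept and a Reject string meet in one state with the same remainder; add a state when all current targets are rejected. Accepting states are where Accept strings end.
a: 0a undefined. 0a->0: ok.
b: 0b undefined. 0b->0: no, a/ba meet in 0. Open state 1: 0b->1.
ba: 1a undefined. 1a->0: no, a/ba meet in 0. 1a->1: no, ab/ba meet in 1. Open state 2: 1a->2.
bb: 1b undefined. 1b->0: ok.
baa: 2a undefined. 2a->0: no, a/abaa meet in 0. 2a->1: no, ab/abaa meet in 1. 2a->2: ok.
abab: 2b undefined. 2b->0: ok.
All examples now run through 3 states with every (state, symbol) defined. Accept strings end in {0,1}, Reject strings end in {2}; accept={0,1}.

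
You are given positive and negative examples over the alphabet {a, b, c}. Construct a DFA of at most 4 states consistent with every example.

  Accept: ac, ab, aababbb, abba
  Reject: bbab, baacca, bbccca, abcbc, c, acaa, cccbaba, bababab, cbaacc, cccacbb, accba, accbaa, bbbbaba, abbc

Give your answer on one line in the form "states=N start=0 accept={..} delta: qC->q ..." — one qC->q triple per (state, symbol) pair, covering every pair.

State merging on the prefix tree: take the shortest (then alphabetical) example prefix whose next move is undefined and point that move at state 0, else 1, else 2, ...; a target is out if some Accept/Reject pair would then sit in one state with the same input left (inseparable). If every existing state is out, open a new one.
a: 0a undefined. 0a->0: no, ac/c meet in 0 with "c" left. Open state 1: 0a->1.
b: 0b undefined. 0b->0: no, ab/bbab meet in 1 with "b" left. 0b->1: ok.
c: 0c undefined. 0c->0: ok.
aa: 1a undefined. 1a->0: ok.
ab: 1b undefined. 1b->0: no, ac/abcbc meet in 1 with "c" left. 1b->1: no, ac/abbc meet in 1 with "c" left. Open state 2: 1b->2.
ac: 1c undefined. 1c->0: no, ac/c meet in 0. 1c->1: no, ac/acaa meet in 1. 1c->2: ok.
abb: 2b undefined. 2b->0: no, aababbb/c meet in 0. 2b->1: no, ac/cccacbb meet in 2. 2b->2: no, ac/cccacbb meet in 2. Open state 3: 2b->3.
abc: 2c undefined. 2c->0: no, ac/abcbc meet in 2. 2c->1: ok.
aca: 2a undefined. 2a->0: ok.
abba: 3a undefined. 3a->0: no, abba/baacca meet in 0. 3a->1: no, abba/bbab meet in 1. 3a->2: ok.
abbc: 3c undefined. 3c->0: ok.
bbbb: 3b undefined. 3b->0: ok.
All examples now run through 4 states with every (state, symbol) defined. Accept strings end in {2,3}, Reject strings end in {0,1}; accept={2,3}.

states=4 start=0 accept={2,3} delta: 0a->1 0b->1 0c->0 1a->0 1b->2 1c->2 2a->0 2b->3 2c->1 3a->2 3b->0 3c->0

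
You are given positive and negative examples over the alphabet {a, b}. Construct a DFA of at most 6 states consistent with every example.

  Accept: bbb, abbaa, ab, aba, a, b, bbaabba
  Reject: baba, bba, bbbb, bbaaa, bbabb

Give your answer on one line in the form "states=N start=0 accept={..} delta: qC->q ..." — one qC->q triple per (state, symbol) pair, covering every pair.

Fold the examples into a partial DFA from state 0: repeatedly fix the first undefined (state, symbol) met by the shortest-then-alphabetical prefix, trying targets in increasing order and rejecting any under which an Accept and a Reject string meet in one state with the same remainder; add a state when all current targets are rejected. Accepting states are where Accept strings end.
a: 0a undefined. 0a->0: ok.
b: 0b undefined. 0b->0: no, bbb/baba meet in 0. Open state 1: 0b->1.
ba: 1a undefined. 1a->0: no, aba/baba meet in 0. 1a->1: ok.
bb: 1b undefined. 1b->0: no, abbaa/baba meet in 0. 1b->1: no, bbb/baba meet in 1. Open state 2: 1b->2.
bba: 2a undefined. 2a->0: no, abbaa/baba meet in 0. 2a->1: no, bbb/bbabb meet in 2 with "b" left. 2a->2: no, abbaa/baba meet in 2. Open state 3: 2a->3.
bbb: 2b undefined. 2b->0: no, ab/bbbb meet in 1. 2b->1: ok.
bbaa: 3a undefined. 3a->0: no, abbaa/bbaaa meet in 0. 3a->1: no, bbb/bbaaa meet in 1. 3a->2: no, abbaa/bbbb meet in 2. 3a->3: no, abbaa/baba meet in 3. Open state 4: 3a->4.
bbab: 3b undefined. 3b->0: no, bbb/bbabb meet in 1. 3b->1: ok.
bbaaa: 4a undefined. 4a->0: no, a/bbaaa meet in 0. 4a->1: no, bbb/bbaaa meet in 1. 4a->2: ok.
bbaab: 4b undefined. 4b->0: ok.
All examples now run through 5 states with every (state, symbol) defined. Accept strings end in {0,1,4}, Reject strings end in {2,3}; accept={0,1,4}.

states=5 start=0 accept={0,1,4} delta: 0a->0 0b->1 1a->1 1b->2 2a->3 2b->1 3a->4 3b->1 4a->2 4b->0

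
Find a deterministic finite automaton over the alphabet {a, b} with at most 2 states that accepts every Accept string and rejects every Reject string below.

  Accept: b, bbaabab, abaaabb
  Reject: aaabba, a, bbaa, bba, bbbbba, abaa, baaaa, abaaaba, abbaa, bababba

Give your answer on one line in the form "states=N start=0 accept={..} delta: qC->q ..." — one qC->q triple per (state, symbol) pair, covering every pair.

Grow the machine one transition at a time. Run the examples from 0; the earliest place one falls off (shortest prefix, ties alphabetical) gets sent to the lowest-numbered state that keeps every Accept/Reject pair distinguishable — a pair clashes when both reach the same state with identical unread suffix — and to a fresh state only if none does.
a: 0a undefined. 0a->0: ok.
b: 0b undefined. 0b->0: no, b/aaabba meet in 0. Open state 1: 0b->1.
ba: 1a undefined. 1a->0: ok.
bb: 1b undefined. 1b->0: no, abaaabb/aaabba meet in 0. 1b->1: ok.
All examples now run through 2 states with every (state, symbol) defined. Accept strings end in {1}, Reject strings end in {0}; accept={1}.

states=2 start=0 accept={1} delta: 0a->0 0b->1 1a->0 1b->1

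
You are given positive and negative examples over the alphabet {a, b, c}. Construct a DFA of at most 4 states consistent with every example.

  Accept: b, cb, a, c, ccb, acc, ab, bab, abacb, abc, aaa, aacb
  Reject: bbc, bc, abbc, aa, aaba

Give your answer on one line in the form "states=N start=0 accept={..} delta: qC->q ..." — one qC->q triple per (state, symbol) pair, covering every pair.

Fold the examples into a partial DFA from state 0: repeatedly fix the first undefined (state, symbol) met by the shortest-then-alphabetical prefix, trying targets in increasing order and rejecting any under which an Accept and a Reject string meet in one state with the same remainder; add a state when all current targets are rejected. Accepting states are where Accept strings end.
a: 0a undefined. 0a->0: no, a/aa meet in 0. Open state 1: 0a->1.
b: 0b undefined. 0b->0: no, c/bbc meet in 0 with "c" left. 0b->1: no, abc/bbc meet in 1 with "bc" left. Open state 2: 0b->2.
c: 0c undefined. 0c->0: ok.
aa: 1a undefined. 1a->0: no, c/aa meet in 0. 1a->1: no, a/aa meet in 1. 1a->2: no, b/aa meet in 2. Open state 3: 1a->3.
ab: 1b undefined. 1b->0: ok.
ac: 1c undefined. 1c->0: ok.
ba: 2a undefined. 2a->0: ok.
bb: 2b undefined. 2b->0: no, c/bbc meet in 0. 2b->1: no, c/bbc meet in 0. 2b->2: ok.
bc: 2c undefined. 2c->0: no, c/bbc meet in 0. 2c->1: no, a/bbc meet in 1. 2c->2: no, b/bbc meet in 2. 2c->3: ok.
aaa: 3a undefined. 3a->0: ok.
aab: 3b undefined. 3b->0: no, a/aaba meet in 1. 3b->1: ok.
aac: 3c undefined. 3c->0: ok.
All examples now run through 4 states with every (state, symbol) defined. Accept strings end in {0,1,2}, Reject strings end in {3}; accept={0,1,2}.

states=4 start=0 accept={0,1,2} delta: 0a->1 0b->2 0c->0 1a->3 1b->0 1c->0 2a->0 2b->2 2c->3 3a->0 3b->1 3c->0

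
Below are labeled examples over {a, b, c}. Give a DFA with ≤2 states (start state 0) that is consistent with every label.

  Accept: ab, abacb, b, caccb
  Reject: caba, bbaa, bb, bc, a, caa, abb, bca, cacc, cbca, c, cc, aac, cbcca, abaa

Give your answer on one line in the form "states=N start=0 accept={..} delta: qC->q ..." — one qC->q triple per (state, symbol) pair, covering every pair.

Fold the examples into a partial DFA from state 0: repeatedly fix the first undefined (state, symbol) met by the shortest-then-alphabetical prefix, trying targets in increasing order and rejecting any under which an Accept and a Reject string meet in one state with the same remainder; add a state when all current targets are rejected. Accepting states are where Accept strings end.
a: 0a undefined. 0a->0: ok.
b: 0b undefined. 0b->0: no, ab/bbaa meet in 0. Open state 1: 0b->1.
c: 0c undefined. 0c->0: ok.
bb: 1b undefined. 1b->0: ok.
bc: 1c undefined. 1c->0: ok.
aba: 1a undefined. 1a->0: ok.
All examples now run through 2 states with every (state, symbol) defined. Accept strings end in {1}, Reject strings end in {0}; accept={1}.

states=2 start=0 accept={1} delta: 0a->0 0b->1 0c->0 1a->0 1b->0 1c->0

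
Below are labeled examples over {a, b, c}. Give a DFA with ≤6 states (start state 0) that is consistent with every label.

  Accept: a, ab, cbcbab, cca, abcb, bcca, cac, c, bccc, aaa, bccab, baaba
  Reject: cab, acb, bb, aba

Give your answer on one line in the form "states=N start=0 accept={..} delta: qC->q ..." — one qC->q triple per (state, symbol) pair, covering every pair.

states=4 start=0 accept={0,1,3} delta: 0a->0 0b->1 0c->1 1a->2 1b->2 1c->3 2a->1 2b->2 2c->3 3a->0 3b->0 3c->0

State merging on the prefix tree: take the shortest (then alphabetical) example prefix whose next move is undefined and point that move at state 0, else 1, else 2, ...; a target is out if some Accept/Reject pair would then sit in one state with the same input left (inseparable). If every existing state is out, open a new one.
a: 0a undefined. 0a->0: ok.
b: 0b undefined. 0b->0: no, a/bb meet in 0. Open state 1: 0b->1.
c: 0c undefined. 0c->0: no, ab/cab meet in 1. 0c->1: ok.
ba: 1a undefined. 1a->0: no, a/aba meet in 0. 1a->1: no, ab/aba meet in 1. Open state 2: 1a->2.
bb: 1b undefined. 1b->0: no, a/acb meet in 0. 1b->1: no, ab/acb meet in 1. 1b->2: ok.
bc: 1c undefined. 1c->0: no, bcca/acb meet in 2. 1c->1: no, cca/acb meet in 2. 1c->2: no, abcb/cab meet in 2 with "b" left. Open state 3: 1c->3.
baa: 2a undefined. 2a->0: no, baaba/acb meet in 2. 2a->1: ok.
bcc: 3c undefined. 3c->0: ok.
cab: 2b undefined. 2b->0: no, a/cab meet in 0. 2b->1: no, ab/cab meet in 1. 2b->2: ok.
cac: 2c undefined. 2c->0: no, cbcbab/cab meet in 2. 2c->1: no, cbcbab/cab meet in 2. 2c->2: no, cbcbab/cab meet in 2. 2c->3: ok.
cca: 3a undefined. 3a->0: ok.
abcb: 3b undefined. 3b->0: ok.
All examples now run through 4 states with every (state, symbol) defined. Accept strings end in {0,1,3}, Reject strings end in {2}; accept={0,1,3}.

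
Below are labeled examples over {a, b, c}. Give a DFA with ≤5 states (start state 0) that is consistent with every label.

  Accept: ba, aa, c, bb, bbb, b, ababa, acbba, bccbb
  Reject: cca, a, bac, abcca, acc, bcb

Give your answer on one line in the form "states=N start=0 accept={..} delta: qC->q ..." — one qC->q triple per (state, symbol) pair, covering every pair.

Fold the examples into a partial DFA from state 0: repeatedly fix the first undefined (state, symbol) met by the shortest-then-alphabetical prefix, trying targets in increasing order and rejecting any under which an Accept and a Reject string meet in one state with the same remainder; add a state when all current targets are rejected. Accepting states are where Accept strings end.
a: 0a undefined. 0a->0: no, aa/a meet in 0. Open state 1: 0a->1.
b: 0b undefined. 0b->0: no, ba/a meet in 1. 0b->1: no, b/a meet in 1. Open state 2: 0b->2.
c: 0c undefined. 0c->0: ok.
aa: 1a undefined. 1a->0: ok.
ab: 1b undefined. 1b->0: no, ababa/cca meet in 1. 1b->1: ok.
ac: 1c undefined. 1c->0: no, aa/acc meet in 0. 1c->1: no, aa/abcca meet in 0. 1c->2: ok.
ba: 2a undefined. 2a->0: no, ba/bac meet in 0. 2a->1: no, ba/cca meet in 1. 2a->2: ok.
bb: 2b undefined. 2b->0: ok.
bc: 2c undefined. 2c->0: no, ba/bcb meet in 2. 2c->1: no, aa/abcca meet in 0. 2c->2: no, ba/bac meet in 2. Open state 3: 2c->3.
bcb: 3b undefined. 3b->0: no, aa/bcb meet in 0. 3b->1: ok.
bcc: 3c undefined. 3c->0: ok.
abcca: 3a undefined. 3a->0: no, aa/abcca meet in 0. 3a->1: ok.
All examples now run through 4 states with every (state, symbol) defined. Accept strings end in {0,2}, Reject strings end in {1,3}; accept={0,2}.

states=4 start=0 accept={0,2} delta: 0a->1 0b->2 0c->0 1a->0 1b->1 1c->2 2a->2 2b->0 2c->3 3a->1 3b->1 3c->0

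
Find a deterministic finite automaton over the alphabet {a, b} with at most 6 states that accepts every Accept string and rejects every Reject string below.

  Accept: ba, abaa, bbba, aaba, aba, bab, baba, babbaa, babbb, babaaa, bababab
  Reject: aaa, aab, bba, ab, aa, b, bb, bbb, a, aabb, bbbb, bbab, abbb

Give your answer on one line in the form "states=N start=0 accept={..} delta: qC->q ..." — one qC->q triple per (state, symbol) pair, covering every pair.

states=3 start=0 accept={2} delta: 0a->0 0b->1 1a->2 1b->0 2a->2 2b->2

Grow the machine one transition at a time. Run the examples from 0; the earliest place one falls off (shortest prefix, ties alphabetical) gets sent to the lowest-numbered state that keeps every Accept/Reject pair distinguishable — a pair clashes when both reach the same state with identical unread suffix — and to a fresh state only if none does.
a: 0a undefined. 0a->0: ok.
b: 0b undefined. 0b->0: no, ba/aaa meet in 0. Open state 1: 0b->1.
ba: 1a undefined. 1a->0: no, ba/aaa meet in 0. 1a->1: no, ba/aab meet in 1. Open state 2: 1a->2.
bb: 1b undefined. 1b->0: ok.
bab: 2b undefined. 2b->0: no, bab/aaa meet in 0. 2b->1: no, bab/aab meet in 1. 2b->2: ok.
abaa: 2a undefined. 2a->0: no, abaa/aaa meet in 0. 2a->1: no, abaa/aab meet in 1. 2a->2: ok.
All examples now run through 3 states with every (state, symbol) defined. Accept strings end in {2}, Reject strings end in {0,1}; accept={2}.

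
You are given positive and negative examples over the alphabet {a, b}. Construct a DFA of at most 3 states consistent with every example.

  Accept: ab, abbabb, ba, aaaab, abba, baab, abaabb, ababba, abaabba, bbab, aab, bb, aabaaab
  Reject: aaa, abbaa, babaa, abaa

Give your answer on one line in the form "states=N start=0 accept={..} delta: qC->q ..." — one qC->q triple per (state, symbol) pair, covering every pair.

Fold the examples into a partial DFA from state 0: repeatedly fix the first undefined (state, symbol) met by the shortest-then-alphabetical prefix, trying targets in increasing order and rejecting any under which an Accept and a Reject string meet in one state with the same remainder; add a state when all current targets are rejected. Accepting states are where Accept strings end.
a: 0a undefined. 0a->0: ok.
b: 0b undefined. 0b->0: no, ab/aaa meet in 0. Open state 1: 0b->1.
ba: 1a undefined. 1a->0: no, ba/aaa meet in 0. 1a->1: no, ab/abaa meet in 1. Open state 2: 1a->2.
bb: 1b undefined. 1b->0: no, abbabb/aaa meet in 0. 1b->1: ok.
baa: 2a undefined. 2a->0: ok.
bab: 2b undefined. 2b->0: no, bbab/aaa meet in 0. 2b->1: ok.
All examples now run through 3 states with every (state, symbol) defined. Accept strings end in {1,2}, Reject strings end in {0}; accept={1,2}.

states=3 start=0 accept={1,2} delta: 0a->0 0b->1 1a->2 1b->1 2a->0 2b->1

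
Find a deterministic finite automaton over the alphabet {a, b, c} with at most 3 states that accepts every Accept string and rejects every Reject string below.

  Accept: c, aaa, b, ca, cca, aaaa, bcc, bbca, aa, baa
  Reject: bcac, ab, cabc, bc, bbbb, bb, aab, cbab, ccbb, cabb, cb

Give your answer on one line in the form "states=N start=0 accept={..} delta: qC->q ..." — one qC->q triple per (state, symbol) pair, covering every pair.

states=3 start=0 accept={1} delta: 0a->1 0b->1 0c->1 1a->1 1b->2 1c->0 2a->1 2b->2 2c->0

Grow the machine one transition at a time. Run the examples from 0; the earliest place one falls off (shortest prefix, ties alphabetical) gets sent to the lowest-numbered state that keeps every Accept/Reject pair distinguishable — a pair clashes when both reach the same state with identical unread suffix — and to a fresh state only if none does.
a: 0a undefined. 0a->0: no, b/ab meet in 0 with "b" left. Open state 1: 0a->1.
b: 0b undefined. 0b->0: no, c/bc meet in 0 with "c" left. 0b->1: ok.
c: 0c undefined. 0c->0: no, b/cb meet in 1. 0c->1: ok.
aa: 1a undefined. 1a->0: no, c/aab meet in 1. 1a->1: ok.
ab: 1b undefined. 1b->0: no, c/cabc meet in 1. 1b->1: no, c/ab meet in 1. Open state 2: 1b->2.
bc: 1c undefined. 1c->0: ok.
bbb: 2b undefined. 2b->0: no, c/bbbb meet in 1. 2b->1: no, c/cabb meet in 1. 2b->2: ok.
bbc: 2c undefined. 2c->0: ok.
cba: 2a undefined. 2a->0: no, c/cbab meet in 1. 2a->1: ok.
All examples now run through 3 states with every (state, symbol) defined. Accept strings end in {1}, Reject strings end in {0,2}; accept={1}.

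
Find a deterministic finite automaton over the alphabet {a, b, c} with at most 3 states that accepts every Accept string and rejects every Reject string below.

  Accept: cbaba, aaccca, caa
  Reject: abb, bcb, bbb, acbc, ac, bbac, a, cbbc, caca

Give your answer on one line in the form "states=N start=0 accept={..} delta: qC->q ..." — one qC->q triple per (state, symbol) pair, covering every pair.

states=3 start=0 accept={2} delta: 0a->0 0b->0 0c->1 1a->2 1b->1 1c->0 2a->2 2b->1 2c->0

Grow the machine one transition at a time. Run the examples from 0; the earliest place one falls off (shortest prefix, ties alphabetical) gets sent to the lowest-numbered state that keeps every Accept/Reject pair distinguishable — a pair clashes when both reach the same state with identical unread suffix — and to a fresh state only if none does.
a: 0a undefined. 0a->0: ok.
b: 0b undefined. 0b->0: ok.
c: 0c undefined. 0c->0: no, cbaba/abb meet in 0. Open state 1: 0c->1.
ca: 1a undefined. 1a->0: no, caa/abb meet in 0. 1a->1: no, caa/ac meet in 1. Open state 2: 1a->2.
cb: 1b undefined. 1b->0: no, cbaba/abb meet in 0. 1b->1: ok.
caa: 2a undefined. 2a->0: no, caa/abb meet in 0. 2a->1: no, caa/bcb meet in 1. 2a->2: ok.
cac: 2c undefined. 2c->0: ok.
aacc: 1c undefined. 1c->0: ok.
cbab: 2b undefined. 2b->0: no, cbaba/abb meet in 0. 2b->1: ok.
All examples now run through 3 states with every (state, symbol) defined. Accept strings end in {2}, Reject strings end in {0,1}; accept={2}.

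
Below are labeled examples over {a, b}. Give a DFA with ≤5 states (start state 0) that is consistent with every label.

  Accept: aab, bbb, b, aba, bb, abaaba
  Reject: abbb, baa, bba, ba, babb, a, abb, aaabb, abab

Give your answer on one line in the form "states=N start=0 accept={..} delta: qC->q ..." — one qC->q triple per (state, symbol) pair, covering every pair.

states=4 start=0 accept={0,2} delta: 0a->1 0b->0 1a->1 1b->2 2a->2 2b->3 3a->0 3b->1

State merging on the prefix tree: take the shortest (then alphabetical) example prefix whose next move is undefined and point that move at state 0, else 1, else 2, ...; a target is out if some Accept/Reject pair would then sit in one state with the same input left (inseparable). If every existing state is out, open a new one.
a: 0a undefined. 0a->0: no, bbb/abbb meet in 0 with "bbb" left. Open state 1: 0a->1.
b: 0b undefined. 0b->0: ok.
aa: 1a undefined. 1a->0: no, aab/baa meet in 0. 1a->1: ok.
ab: 1b undefined. 1b->0: no, aab/abbb meet in 0. 1b->1: no, aab/abbb meet in 1. Open state 2: 1b->2.
aba: 2a undefined. 2a->0: no, bbb/abab meet in 0. 2a->1: no, aab/abab meet in 2. 2a->2: ok.
abb: 2b undefined. 2b->0: no, bbb/abbb meet in 0. 2b->1: no, aab/abbb meet in 2. 2b->2: no, aab/abbb meet in 2. Open state 3: 2b->3.
abbb: 3b undefined. 3b->0: no, bbb/abbb meet in 0. 3b->1: ok.
abaaba: 3a undefined. 3a->0: ok.
All examples now run through 4 states with every (state, symbol) defined. Accept strings end in {0,2}, Reject strings end in {1,3}; accept={0,2}.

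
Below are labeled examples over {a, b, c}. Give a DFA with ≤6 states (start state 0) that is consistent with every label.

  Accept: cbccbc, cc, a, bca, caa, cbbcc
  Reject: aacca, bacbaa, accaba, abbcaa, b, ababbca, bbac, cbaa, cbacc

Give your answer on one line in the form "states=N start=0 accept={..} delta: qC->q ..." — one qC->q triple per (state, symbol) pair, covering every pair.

Grow the machine one transition at a time. Run the examples from 0; the earliest place one falls off (shortest prefix, ties alphabetical) gets sent to the lowest-numbered state that keeps every Accept/Reject pair distinguishable — a pair clashes when both reach the same state with identical unread suffix — and to a fresh state only if none does.
a: 0a undefined. 0a->0: ok.
b: 0b undefined. 0b->0: no, a/b meet in 0. Open state 1: 0b->1.
c: 0c undefined. 0c->0: no, cc/aacca meet in 0. 0c->1: no, bca/aacca meet in 1 with "ca" left. Open state 2: 0c->2.
ba: 1a undefined. 1a->0: ok.
bb: 1b undefined. 1b->0: no, caa/abbcaa meet in 2 with "aa" left. 1b->1: no, bca/ababbca meet in 1 with "ca" left. 1b->2: ok.
bc: 1c undefined. 1c->0: ok.
ca: 2a undefined. 2a->0: ok.
cb: 2b undefined. 2b->0: no, cc/cbacc meet in 2 with "c" left. 2b->1: no, cbccbc/bacbaa meet in 0. 2b->2: no, cc/cbacc meet in 2 with "c" left. Open state 3: 2b->3.
cc: 2c undefined. 2c->0: no, cc/aacca meet in 0. 2c->1: no, cc/b meet in 1. 2c->2: no, cc/bbac meet in 2. 2c->3: ok.
cba: 3a undefined. 3a->0: no, cc/cbacc meet in 3. 3a->1: no, a/bacbaa meet in 0. 3a->2: no, a/bacbaa meet in 0. 3a->3: no, cc/aacca meet in 3. Open state 4: 3a->4.
cbb: 3b undefined. 3b->0: ok.
cbc: 3c undefined. 3c->0: ok.
cbaa: 4a undefined. 4a->0: no, cbccbc/bacbaa meet in 0. 4a->1: ok.
cbac: 4c undefined. 4c->0: ok.
accab: 4b undefined. 4b->0: no, cbccbc/accaba meet in 0. 4b->1: no, cbccbc/accaba meet in 0. 4b->2: no, cbccbc/accaba meet in 0. 4b->3: ok.
All examples now run through 5 states with every (state, symbol) defined. Accept strings end in {0,3}, Reject strings end in {1,2,4}; accept={0,3}.

states=5 start=0 accept={0,3} delta: 0a->0 0b->1 0c->2 1a->0 1b->2 1c->0 2a->0 2b->3 2c->3 3a->4 3b->0 3c->0 4a->1 4b->3 4c->0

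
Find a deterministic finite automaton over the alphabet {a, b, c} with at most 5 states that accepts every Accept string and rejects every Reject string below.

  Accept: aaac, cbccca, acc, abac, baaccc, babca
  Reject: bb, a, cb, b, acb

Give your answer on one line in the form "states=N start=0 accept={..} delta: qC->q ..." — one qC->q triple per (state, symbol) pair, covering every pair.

State merging on the prefix tree: take the shortest (then alphabetical) example prefix whose next move is undefined and point that move at state 0, else 1, else 2, ...; a target is out if some Accept/Reject pair would then sit in one state with the same input left (inseparable). If every existing state is out, open a new one.
a: 0a undefined. 0a->0: ok.
b: 0b undefined. 0b->0: ok.
c: 0c undefined. 0c->0: no, aaac/bb meet in 0. Open state 1: 0c->1.
cb: 1b undefined. 1b->0: ok.
acc: 1c undefined. 1c->0: no, acc/bb meet in 0. 1c->1: ok.
babca: 1a undefined. 1a->0: no, cbccca/bb meet in 0. 1a->1: ok.
All examples now run through 2 states with every (state, symbol) defined. Accept strings end in {1}, Reject strings end in {0}; accept={1}.

states=2 start=0 accept={1} delta: 0a->0 0b->0 0c->1 1a->1 1b->0 1c->1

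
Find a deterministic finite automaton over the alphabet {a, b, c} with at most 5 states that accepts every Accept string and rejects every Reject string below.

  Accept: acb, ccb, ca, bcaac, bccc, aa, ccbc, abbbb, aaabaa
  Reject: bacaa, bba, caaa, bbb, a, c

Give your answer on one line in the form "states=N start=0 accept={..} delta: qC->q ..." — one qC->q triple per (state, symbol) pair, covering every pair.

Fold the examples into a partial DFA from state 0: repeatedly fix the first undefined (state, symbol) met by the shortest-then-alphabetical prefix, trying targets in increasing order and rejecting any under which an Accept and a Reject string meet in one state with the same remainder; add a state when all current targets are rejected. Accepting states are where Accept strings end.
a: 0a undefined. 0a->0: no, aa/a meet in 0. Open state 1: 0a->1.
b: 0b undefined. 0b->0: ok.
c: 0c undefined. 0c->0: no, ccb/bbb meet in 0. 0c->1: ok.
aa: 1a undefined. 1a->0: no, ca/caaa meet in 0. 1a->1: no, ca/bba meet in 1. Open state 2: 1a->2.
ab: 1b undefined. 1b->0: no, abbbb/bbb meet in 0. 1b->1: no, abbbb/bba meet in 1. 1b->2: ok.
ac: 1c undefined. 1c->0: no, acb/bbb meet in 0. 1c->1: no, bccc/bba meet in 1. 1c->2: ok.
aaa: 2a undefined. 2a->0: no, bcaac/bacaa meet in 1. 2a->1: no, ca/bacaa meet in 2. 2a->2: no, ca/bacaa meet in 2. Open state 3: 2a->3.
abb: 2b undefined. 2b->0: no, acb/bbb meet in 0. 2b->1: no, acb/bba meet in 1. 2b->2: ok.
aaab: 3b undefined. 3b->0: ok.
bccc: 2c undefined. 2c->0: no, bccc/bbb meet in 0. 2c->1: no, bccc/bba meet in 1. 2c->2: ok.
caaa: 3a undefined. 3a->0: ok.
bcaac: 3c undefined. 3c->0: no, bcaac/bacaa meet in 0. 3c->1: no, bcaac/bba meet in 1. 3c->2: ok.
All examples now run through 4 states with every (state, symbol) defined. Accept strings end in {2}, Reject strings end in {0,1}; accept={2}.

states=4 start=0 accept={2} delta: 0a->1 0b->0 0c->1 1a->2 1b->2 1c->2 2a->3 2b->2 2c->2 3a->0 3b->0 3c->2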